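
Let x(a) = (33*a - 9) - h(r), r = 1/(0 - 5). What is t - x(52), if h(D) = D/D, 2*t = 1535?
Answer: -1877/2 ≈ -938.50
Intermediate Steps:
t = 1535/2 (t = (½)*1535 = 1535/2 ≈ 767.50)
r = -⅕ (r = 1/(-5) = -⅕ ≈ -0.20000)
h(D) = 1
x(a) = -10 + 33*a (x(a) = (33*a - 9) - 1*1 = (-9 + 33*a) - 1 = -10 + 33*a)
t - x(52) = 1535/2 - (-10 + 33*52) = 1535/2 - (-10 + 1716) = 1535/2 - 1*1706 = 1535/2 - 1706 = -1877/2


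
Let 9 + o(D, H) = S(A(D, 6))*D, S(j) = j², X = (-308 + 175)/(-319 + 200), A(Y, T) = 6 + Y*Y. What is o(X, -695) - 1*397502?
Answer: -564325384452/1419857 ≈ -3.9745e+5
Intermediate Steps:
A(Y, T) = 6 + Y²
X = 19/17 (X = -133/(-119) = -133*(-1/119) = 19/17 ≈ 1.1176)
o(D, H) = -9 + D*(6 + D²)² (o(D, H) = -9 + (6 + D²)²*D = -9 + D*(6 + D²)²)
o(X, -695) - 1*397502 = (-9 + 19*(6 + (19/17)²)²/17) - 1*397502 = (-9 + 19*(6 + 361/289)²/17) - 397502 = (-9 + 19*(2095/289)²/17) - 397502 = (-9 + (19/17)*(4389025/83521)) - 397502 = (-9 + 83391475/1419857) - 397502 = 70612762/1419857 - 397502 = -564325384452/1419857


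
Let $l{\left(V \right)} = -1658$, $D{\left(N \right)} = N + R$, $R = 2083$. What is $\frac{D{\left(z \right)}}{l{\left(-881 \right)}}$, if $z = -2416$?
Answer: $\frac{333}{1658} \approx 0.20084$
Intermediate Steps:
$D{\left(N \right)} = 2083 + N$ ($D{\left(N \right)} = N + 2083 = 2083 + N$)
$\frac{D{\left(z \right)}}{l{\left(-881 \right)}} = \frac{2083 - 2416}{-1658} = \left(-333\right) \left(- \frac{1}{1658}\right) = \frac{333}{1658}$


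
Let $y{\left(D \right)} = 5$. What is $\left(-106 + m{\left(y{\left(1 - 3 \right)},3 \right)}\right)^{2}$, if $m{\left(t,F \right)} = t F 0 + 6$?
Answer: $10000$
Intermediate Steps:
$m{\left(t,F \right)} = 6$ ($m{\left(t,F \right)} = t 0 + 6 = 0 + 6 = 6$)
$\left(-106 + m{\left(y{\left(1 - 3 \right)},3 \right)}\right)^{2} = \left(-106 + 6\right)^{2} = \left(-100\right)^{2} = 10000$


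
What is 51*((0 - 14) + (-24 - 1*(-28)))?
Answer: -510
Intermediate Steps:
51*((0 - 14) + (-24 - 1*(-28))) = 51*(-14 + (-24 + 28)) = 51*(-14 + 4) = 51*(-10) = -510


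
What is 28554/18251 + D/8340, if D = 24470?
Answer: 68474233/15221334 ≈ 4.4986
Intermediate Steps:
28554/18251 + D/8340 = 28554/18251 + 24470/8340 = 28554*(1/18251) + 24470*(1/8340) = 28554/18251 + 2447/834 = 68474233/15221334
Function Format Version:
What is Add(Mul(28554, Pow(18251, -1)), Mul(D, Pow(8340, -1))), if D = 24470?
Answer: Rational(68474233, 15221334) ≈ 4.4986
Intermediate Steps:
Add(Mul(28554, Pow(18251, -1)), Mul(D, Pow(8340, -1))) = Add(Mul(28554, Pow(18251, -1)), Mul(24470, Pow(8340, -1))) = Add(Mul(28554, Rational(1, 18251)), Mul(24470, Rational(1, 8340))) = Add(Rational(28554, 18251), Rational(2447, 834)) = Rational(68474233, 15221334)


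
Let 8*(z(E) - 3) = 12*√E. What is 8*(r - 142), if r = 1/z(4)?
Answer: -3404/3 ≈ -1134.7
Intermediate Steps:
z(E) = 3 + 3*√E/2 (z(E) = 3 + (12*√E)/8 = 3 + 3*√E/2)
r = ⅙ (r = 1/(3 + 3*√4/2) = 1/(3 + (3/2)*2) = 1/(3 + 3) = 1/6 = ⅙ ≈ 0.16667)
8*(r - 142) = 8*(⅙ - 142) = 8*(-851/6) = -3404/3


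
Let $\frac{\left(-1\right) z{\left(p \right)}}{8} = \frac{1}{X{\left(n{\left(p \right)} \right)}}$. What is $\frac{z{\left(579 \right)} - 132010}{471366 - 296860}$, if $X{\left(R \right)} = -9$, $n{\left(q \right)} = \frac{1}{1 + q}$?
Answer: $- \frac{594041}{785277} \approx -0.75647$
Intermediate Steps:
$z{\left(p \right)} = \frac{8}{9}$ ($z{\left(p \right)} = - \frac{8}{-9} = \left(-8\right) \left(- \frac{1}{9}\right) = \frac{8}{9}$)
$\frac{z{\left(579 \right)} - 132010}{471366 - 296860} = \frac{\frac{8}{9} - 132010}{471366 - 296860} = - \frac{1188082}{9 \cdot 174506} = \left(- \frac{1188082}{9}\right) \frac{1}{174506} = - \frac{594041}{785277}$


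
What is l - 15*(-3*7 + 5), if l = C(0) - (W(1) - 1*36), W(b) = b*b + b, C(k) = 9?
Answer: 283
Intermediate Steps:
W(b) = b + b² (W(b) = b² + b = b + b²)
l = 43 (l = 9 - (1*(1 + 1) - 1*36) = 9 - (1*2 - 36) = 9 - (2 - 36) = 9 - 1*(-34) = 9 + 34 = 43)
l - 15*(-3*7 + 5) = 43 - 15*(-3*7 + 5) = 43 - 15*(-21 + 5) = 43 - 15*(-16) = 43 + 240 = 283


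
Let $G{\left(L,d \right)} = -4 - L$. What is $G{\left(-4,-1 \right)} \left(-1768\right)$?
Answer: $0$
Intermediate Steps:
$G{\left(-4,-1 \right)} \left(-1768\right) = \left(-4 - -4\right) \left(-1768\right) = \left(-4 + 4\right) \left(-1768\right) = 0 \left(-1768\right) = 0$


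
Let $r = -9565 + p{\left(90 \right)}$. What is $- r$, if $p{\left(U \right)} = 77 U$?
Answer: $2635$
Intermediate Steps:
$r = -2635$ ($r = -9565 + 77 \cdot 90 = -9565 + 6930 = -2635$)
$- r = \left(-1\right) \left(-2635\right) = 2635$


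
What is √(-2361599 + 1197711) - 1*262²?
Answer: -68644 + 4*I*√72743 ≈ -68644.0 + 1078.8*I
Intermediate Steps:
√(-2361599 + 1197711) - 1*262² = √(-1163888) - 1*68644 = 4*I*√72743 - 68644 = -68644 + 4*I*√72743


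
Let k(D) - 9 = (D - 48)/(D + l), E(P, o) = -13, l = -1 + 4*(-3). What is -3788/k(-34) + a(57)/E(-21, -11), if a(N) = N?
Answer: -2343253/6565 ≈ -356.93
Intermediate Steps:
l = -13 (l = -1 - 12 = -13)
k(D) = 9 + (-48 + D)/(-13 + D) (k(D) = 9 + (D - 48)/(D - 13) = 9 + (-48 + D)/(-13 + D))
-3788/k(-34) + a(57)/E(-21, -11) = -3788*(-13 - 34)/(5*(-33 + 2*(-34))) + 57/(-13) = -3788*(-47/(5*(-33 - 68))) + 57*(-1/13) = -3788/(5*(-1/47)*(-101)) - 57/13 = -3788/505/47 - 57/13 = -3788*47/505 - 57/13 = -178036/505 - 57/13 = -2343253/6565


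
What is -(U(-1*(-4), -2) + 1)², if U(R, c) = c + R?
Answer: -9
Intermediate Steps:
U(R, c) = R + c
-(U(-1*(-4), -2) + 1)² = -((-1*(-4) - 2) + 1)² = -((4 - 2) + 1)² = -(2 + 1)² = -1*3² = -1*9 = -9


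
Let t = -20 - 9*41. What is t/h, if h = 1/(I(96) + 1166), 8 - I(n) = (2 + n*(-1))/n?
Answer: -21939211/48 ≈ -4.5707e+5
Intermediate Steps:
I(n) = 8 - (2 - n)/n (I(n) = 8 - (2 + n*(-1))/n = 8 - (2 - n)/n)
h = 48/56399 (h = 1/((9 - 2/96) + 1166) = 1/((9 - 2*1/96) + 1166) = 1/((9 - 1/48) + 1166) = 1/(431/48 + 1166) = 1/(56399/48) = 48/56399 ≈ 0.00085108)
t = -389 (t = -20 - 369 = -389)
t/h = -389/48/56399 = -389*56399/48 = -21939211/48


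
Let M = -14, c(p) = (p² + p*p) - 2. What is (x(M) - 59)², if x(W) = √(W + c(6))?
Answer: 3537 - 236*√14 ≈ 2654.0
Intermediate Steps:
c(p) = -2 + 2*p² (c(p) = (p² + p²) - 2 = 2*p² - 2 = -2 + 2*p²)
x(W) = √(70 + W) (x(W) = √(W + (-2 + 2*6²)) = √(W + (-2 + 2*36)) = √(W + (-2 + 72)) = √(W + 70) = √(70 + W))
(x(M) - 59)² = (√(70 - 14) - 59)² = (√56 - 59)² = (2*√14 - 59)² = (-59 + 2*√14)²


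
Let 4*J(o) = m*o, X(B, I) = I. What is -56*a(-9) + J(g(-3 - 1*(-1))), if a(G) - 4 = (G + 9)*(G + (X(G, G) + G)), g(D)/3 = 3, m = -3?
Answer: -923/4 ≈ -230.75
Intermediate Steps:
g(D) = 9 (g(D) = 3*3 = 9)
a(G) = 4 + 3*G*(9 + G) (a(G) = 4 + (G + 9)*(G + (G + G)) = 4 + (9 + G)*(G + 2*G) = 4 + (9 + G)*(3*G) = 4 + 3*G*(9 + G))
J(o) = -3*o/4 (J(o) = (-3*o)/4 = -3*o/4)
-56*a(-9) + J(g(-3 - 1*(-1))) = -56*(4 + 3*(-9)² + 27*(-9)) - ¾*9 = -56*(4 + 3*81 - 243) - 27/4 = -56*(4 + 243 - 243) - 27/4 = -56*4 - 27/4 = -224 - 27/4 = -923/4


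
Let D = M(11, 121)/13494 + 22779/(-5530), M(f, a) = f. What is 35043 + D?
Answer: 653666279816/18655455 ≈ 35039.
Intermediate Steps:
D = -76829749/18655455 (D = 11/13494 + 22779/(-5530) = 11*(1/13494) + 22779*(-1/5530) = 11/13494 - 22779/5530 = -76829749/18655455 ≈ -4.1184)
35043 + D = 35043 - 76829749/18655455 = 653666279816/18655455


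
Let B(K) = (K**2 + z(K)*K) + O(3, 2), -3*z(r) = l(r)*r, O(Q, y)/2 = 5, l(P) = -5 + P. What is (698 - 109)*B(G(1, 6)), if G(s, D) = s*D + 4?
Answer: -100130/3 ≈ -33377.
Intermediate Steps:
O(Q, y) = 10 (O(Q, y) = 2*5 = 10)
z(r) = -r*(-5 + r)/3 (z(r) = -(-5 + r)*r/3 = -r*(-5 + r)/3)
G(s, D) = 4 + D*s (G(s, D) = D*s + 4 = 4 + D*s)
B(K) = 10 + K**2 + K**2*(5 - K)/3 (B(K) = (K**2 + (K*(5 - K)/3)*K) + 10 = (K**2 + K**2*(5 - K)/3) + 10 = 10 + K**2 + K**2*(5 - K)/3)
(698 - 109)*B(G(1, 6)) = (698 - 109)*(10 - (4 + 6*1)**3/3 + 8*(4 + 6*1)**2/3) = 589*(10 - (4 + 6)**3/3 + 8*(4 + 6)**2/3) = 589*(10 - 1/3*10**3 + (8/3)*10**2) = 589*(10 - 1/3*1000 + (8/3)*100) = 589*(10 - 1000/3 + 800/3) = 589*(-170/3) = -100130/3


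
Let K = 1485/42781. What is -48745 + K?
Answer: -2085358360/42781 ≈ -48745.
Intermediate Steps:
K = 1485/42781 (K = 1485*(1/42781) = 1485/42781 ≈ 0.034712)
-48745 + K = -48745 + 1485/42781 = -2085358360/42781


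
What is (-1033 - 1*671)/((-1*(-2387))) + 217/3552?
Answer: -5534629/8478624 ≈ -0.65277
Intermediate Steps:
(-1033 - 1*671)/((-1*(-2387))) + 217/3552 = (-1033 - 671)/2387 + 217*(1/3552) = -1704*1/2387 + 217/3552 = -1704/2387 + 217/3552 = -5534629/8478624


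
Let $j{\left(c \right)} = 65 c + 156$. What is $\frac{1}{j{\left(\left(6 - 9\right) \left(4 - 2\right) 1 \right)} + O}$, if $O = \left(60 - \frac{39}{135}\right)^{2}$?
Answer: $\frac{2025}{6746119} \approx 0.00030017$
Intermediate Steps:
$j{\left(c \right)} = 156 + 65 c$
$O = \frac{7219969}{2025}$ ($O = \left(60 - \frac{13}{45}\right)^{2} = \left(\frac{2687}{45}\right)^{2} = \frac{7219969}{2025} \approx 3565.4$)
$\frac{1}{j{\left(\left(6 - 9\right) \left(4 - 2\right) 1 \right)} + O} = \frac{1}{\left(156 + 65 \left(6 - 9\right) \left(4 - 2\right) 1\right) + \frac{7219969}{2025}} = \frac{1}{\left(156 + 65 \left(-3\right) 2 \cdot 1\right) + \frac{7219969}{2025}} = \frac{1}{\left(156 + 65 \left(\left(-6\right) 1\right)\right) + \frac{7219969}{2025}} = \frac{1}{\left(156 + 65 \left(-6\right)\right) + \frac{7219969}{2025}} = \frac{1}{\left(156 - 390\right) + \frac{7219969}{2025}} = \frac{1}{-234 + \frac{7219969}{2025}} = \frac{1}{\frac{6746119}{2025}} = \frac{2025}{6746119}$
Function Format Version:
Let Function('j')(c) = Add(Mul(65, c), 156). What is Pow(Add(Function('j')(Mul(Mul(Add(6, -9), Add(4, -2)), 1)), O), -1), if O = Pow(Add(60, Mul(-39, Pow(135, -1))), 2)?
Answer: Rational(2025, 6746119) ≈ 0.00030017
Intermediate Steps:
Function('j')(c) = Add(156, Mul(65, c))
O = Rational(7219969, 2025) (O = Pow(Add(60, Mul(-39, Rational(1, 135))), 2) = Pow(Add(60, Rational(-13, 45)), 2) = Pow(Rational(2687, 45), 2) = Rational(7219969, 2025) ≈ 3565.4)
Pow(Add(Function('j')(Mul(Mul(Add(6, -9), Add(4, -2)), 1)), O), -1) = Pow(Add(Add(156, Mul(65, Mul(Mul(Add(6, -9), Add(4, -2)), 1))), Rational(7219969, 2025)), -1) = Pow(Add(Add(156, Mul(65, Mul(Mul(-3, 2), 1))), Rational(7219969, 2025)), -1) = Pow(Add(Add(156, Mul(65, Mul(-6, 1))), Rational(7219969, 2025)), -1) = Pow(Add(Add(156, Mul(65, -6)), Rational(7219969, 2025)), -1) = Pow(Add(Add(156, -390), Rational(7219969, 2025)), -1) = Pow(Add(-234, Rational(7219969, 2025)), -1) = Pow(Rational(6746119, 2025), -1) = Rational(2025, 6746119)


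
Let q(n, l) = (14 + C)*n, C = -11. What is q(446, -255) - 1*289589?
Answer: -288251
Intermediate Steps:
q(n, l) = 3*n (q(n, l) = (14 - 11)*n = 3*n)
q(446, -255) - 1*289589 = 3*446 - 1*289589 = 1338 - 289589 = -288251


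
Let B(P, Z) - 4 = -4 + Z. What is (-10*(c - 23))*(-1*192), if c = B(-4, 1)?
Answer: -42240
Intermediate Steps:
B(P, Z) = Z (B(P, Z) = 4 + (-4 + Z) = Z)
c = 1
(-10*(c - 23))*(-1*192) = (-10*(1 - 23))*(-1*192) = -10*(-22)*(-192) = 220*(-192) = -42240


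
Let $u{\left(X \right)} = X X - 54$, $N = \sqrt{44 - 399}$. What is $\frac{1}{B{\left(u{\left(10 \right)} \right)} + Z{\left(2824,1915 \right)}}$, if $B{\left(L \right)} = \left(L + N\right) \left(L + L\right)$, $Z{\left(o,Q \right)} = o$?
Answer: $\frac{441}{3299491} - \frac{23 i \sqrt{355}}{13197964} \approx 0.00013366 - 3.2835 \cdot 10^{-5} i$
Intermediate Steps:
$N = i \sqrt{355}$ ($N = \sqrt{-355} = i \sqrt{355} \approx 18.841 i$)
$u{\left(X \right)} = -54 + X^{2}$ ($u{\left(X \right)} = X^{2} - 54 = -54 + X^{2}$)
$B{\left(L \right)} = 2 L \left(L + i \sqrt{355}\right)$ ($B{\left(L \right)} = \left(L + i \sqrt{355}\right) \left(L + L\right) = \left(L + i \sqrt{355}\right) 2 L = 2 L \left(L + i \sqrt{355}\right)$)
$\frac{1}{B{\left(u{\left(10 \right)} \right)} + Z{\left(2824,1915 \right)}} = \frac{1}{2 \left(-54 + 10^{2}\right) \left(\left(-54 + 10^{2}\right) + i \sqrt{355}\right) + 2824} = \frac{1}{2 \left(-54 + 100\right) \left(\left(-54 + 100\right) + i \sqrt{355}\right) + 2824} = \frac{1}{2 \cdot 46 \left(46 + i \sqrt{355}\right) + 2824} = \frac{1}{\left(4232 + 92 i \sqrt{355}\right) + 2824} = \frac{1}{7056 + 92 i \sqrt{355}}$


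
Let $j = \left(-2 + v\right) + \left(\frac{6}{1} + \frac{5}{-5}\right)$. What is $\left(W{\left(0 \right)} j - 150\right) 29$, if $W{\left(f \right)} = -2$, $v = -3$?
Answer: $-4350$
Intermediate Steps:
$j = 0$ ($j = \left(-2 - 3\right) + \left(\frac{6}{1} + \frac{5}{-5}\right) = -5 + \left(6 \cdot 1 + 5 \left(- \frac{1}{5}\right)\right) = -5 + \left(6 - 1\right) = -5 + 5 = 0$)
$\left(W{\left(0 \right)} j - 150\right) 29 = \left(\left(-2\right) 0 - 150\right) 29 = \left(0 - 150\right) 29 = \left(-150\right) 29 = -4350$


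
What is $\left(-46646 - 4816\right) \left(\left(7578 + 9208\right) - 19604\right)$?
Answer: $145019916$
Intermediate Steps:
$\left(-46646 - 4816\right) \left(\left(7578 + 9208\right) - 19604\right) = - 51462 \left(16786 - 19604\right) = \left(-51462\right) \left(-2818\right) = 145019916$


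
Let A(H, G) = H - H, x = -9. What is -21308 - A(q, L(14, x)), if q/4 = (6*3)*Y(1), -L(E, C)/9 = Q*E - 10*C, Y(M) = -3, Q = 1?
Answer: -21308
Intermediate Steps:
L(E, C) = -9*E + 90*C (L(E, C) = -9*(1*E - 10*C) = -9*(E - 10*C) = -9*E + 90*C)
q = -216 (q = 4*((6*3)*(-3)) = 4*(18*(-3)) = 4*(-54) = -216)
A(H, G) = 0
-21308 - A(q, L(14, x)) = -21308 - 1*0 = -21308 + 0 = -21308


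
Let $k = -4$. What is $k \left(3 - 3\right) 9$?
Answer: $0$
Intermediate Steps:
$k \left(3 - 3\right) 9 = - 4 \left(3 - 3\right) 9 = \left(-4\right) 0 \cdot 9 = 0 \cdot 9 = 0$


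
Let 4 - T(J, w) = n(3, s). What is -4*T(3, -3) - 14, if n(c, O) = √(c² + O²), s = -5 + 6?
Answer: -30 + 4*√10 ≈ -17.351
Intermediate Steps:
s = 1
n(c, O) = √(O² + c²)
T(J, w) = 4 - √10 (T(J, w) = 4 - √(1² + 3²) = 4 - √(1 + 9) = 4 - √10)
-4*T(3, -3) - 14 = -4*(4 - √10) - 14 = (-16 + 4*√10) - 14 = -30 + 4*√10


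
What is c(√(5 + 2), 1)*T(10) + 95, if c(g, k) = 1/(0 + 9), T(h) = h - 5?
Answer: 860/9 ≈ 95.556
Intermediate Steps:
T(h) = -5 + h
c(g, k) = ⅑ (c(g, k) = 1/9 = ⅑)
c(√(5 + 2), 1)*T(10) + 95 = (-5 + 10)/9 + 95 = (⅑)*5 + 95 = 5/9 + 95 = 860/9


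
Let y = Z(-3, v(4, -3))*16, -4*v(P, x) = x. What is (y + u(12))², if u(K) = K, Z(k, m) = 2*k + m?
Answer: 5184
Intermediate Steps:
v(P, x) = -x/4
Z(k, m) = m + 2*k
y = -84 (y = (-¼*(-3) + 2*(-3))*16 = (¾ - 6)*16 = -21/4*16 = -84)
(y + u(12))² = (-84 + 12)² = (-72)² = 5184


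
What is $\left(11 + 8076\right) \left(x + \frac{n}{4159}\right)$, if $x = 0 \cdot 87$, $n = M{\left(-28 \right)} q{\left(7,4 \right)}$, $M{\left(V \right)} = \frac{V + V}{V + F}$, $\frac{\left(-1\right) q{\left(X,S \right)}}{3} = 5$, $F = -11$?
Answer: $- \frac{2264360}{54067} \approx -41.881$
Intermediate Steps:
$q{\left(X,S \right)} = -15$ ($q{\left(X,S \right)} = \left(-3\right) 5 = -15$)
$M{\left(V \right)} = \frac{2 V}{-11 + V}$ ($M{\left(V \right)} = \frac{V + V}{V - 11} = \frac{2 V}{-11 + V}$)
$n = - \frac{280}{13}$ ($n = 2 \left(-28\right) \frac{1}{-11 - 28} \left(-15\right) = 2 \left(-28\right) \frac{1}{-39} \left(-15\right) = 2 \left(-28\right) \left(- \frac{1}{39}\right) \left(-15\right) = \frac{56}{39} \left(-15\right) = - \frac{280}{13} \approx -21.538$)
$x = 0$
$\left(11 + 8076\right) \left(x + \frac{n}{4159}\right) = \left(11 + 8076\right) \left(0 - \frac{280}{13 \cdot 4159}\right) = 8087 \left(0 - \frac{280}{54067}\right) = 8087 \left(- \frac{280}{54067}\right) = - \frac{2264360}{54067}$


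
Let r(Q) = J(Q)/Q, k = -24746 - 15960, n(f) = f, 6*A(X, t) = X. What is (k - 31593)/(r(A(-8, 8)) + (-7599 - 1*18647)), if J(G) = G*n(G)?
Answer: 216897/78742 ≈ 2.7545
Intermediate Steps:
A(X, t) = X/6
k = -40706
J(G) = G² (J(G) = G*G = G²)
r(Q) = Q (r(Q) = Q²/Q = Q)
(k - 31593)/(r(A(-8, 8)) + (-7599 - 1*18647)) = (-40706 - 31593)/((⅙)*(-8) + (-7599 - 1*18647)) = -72299/(-4/3 + (-7599 - 18647)) = -72299/(-4/3 - 26246) = -72299/(-78742/3) = -72299*(-3/78742) = 216897/78742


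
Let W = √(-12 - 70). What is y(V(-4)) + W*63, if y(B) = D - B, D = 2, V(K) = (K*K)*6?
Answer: -94 + 63*I*√82 ≈ -94.0 + 570.49*I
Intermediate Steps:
V(K) = 6*K² (V(K) = K²*6 = 6*K²)
W = I*√82 (W = √(-82) = I*√82 ≈ 9.0554*I)
y(B) = 2 - B
y(V(-4)) + W*63 = (2 - 6*(-4)²) + (I*√82)*63 = (2 - 6*16) + 63*I*√82 = (2 - 1*96) + 63*I*√82 = (2 - 96) + 63*I*√82 = -94 + 63*I*√82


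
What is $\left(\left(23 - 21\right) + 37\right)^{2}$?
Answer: $1521$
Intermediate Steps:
$\left(\left(23 - 21\right) + 37\right)^{2} = \left(2 + 37\right)^{2} = 39^{2} = 1521$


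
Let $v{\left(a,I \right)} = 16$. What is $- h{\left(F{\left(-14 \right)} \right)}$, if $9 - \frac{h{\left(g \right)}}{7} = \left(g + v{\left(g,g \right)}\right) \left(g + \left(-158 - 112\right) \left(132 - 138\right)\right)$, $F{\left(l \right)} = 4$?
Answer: $227297$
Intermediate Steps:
$h{\left(g \right)} = 63 - 7 \left(16 + g\right) \left(1620 + g\right)$ ($h{\left(g \right)} = 63 - 7 \left(g + 16\right) \left(g + \left(-158 - 112\right) \left(132 - 138\right)\right) = 63 - 7 \left(16 + g\right) \left(g - -1620\right) = 63 - 7 \left(16 + g\right) \left(g + 1620\right) = 63 - 7 \left(16 + g\right) \left(1620 + g\right)$)
$- h{\left(F{\left(-14 \right)} \right)} = - (-181377 - 45808 - 7 \cdot 4^{2}) = - (-181377 - 45808 - 112) = \left(-1\right) \left(-227297\right) = 227297$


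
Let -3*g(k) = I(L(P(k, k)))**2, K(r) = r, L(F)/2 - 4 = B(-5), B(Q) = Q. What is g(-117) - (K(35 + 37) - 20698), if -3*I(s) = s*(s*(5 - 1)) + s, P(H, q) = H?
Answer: 556706/27 ≈ 20619.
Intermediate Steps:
L(F) = -2 (L(F) = 8 + 2*(-5) = 8 - 10 = -2)
I(s) = -4*s**2/3 - s/3 (I(s) = -(s*(s*(5 - 1)) + s)/3 = -(s*(s*4) + s)/3 = -(s*(4*s) + s)/3 = -(4*s**2 + s)/3 = -(s + 4*s**2)/3 = -4*s**2/3 - s/3)
g(k) = -196/27 (g(k) = -4*(1 + 4*(-2))**2/9/3 = -4*(1 - 8)**2/9/3 = -(-1/3*(-2)*(-7))**2/3 = -(-14/3)**2/3 = -1/3*196/9 = -196/27)
g(-117) - (K(35 + 37) - 20698) = -196/27 - ((35 + 37) - 20698) = -196/27 - (72 - 20698) = -196/27 - 1*(-20626) = -196/27 + 20626 = 556706/27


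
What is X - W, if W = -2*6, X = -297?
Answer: -285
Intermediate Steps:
W = -12
X - W = -297 - 1*(-12) = -297 + 12 = -285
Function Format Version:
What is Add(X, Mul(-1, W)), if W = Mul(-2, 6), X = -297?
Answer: -285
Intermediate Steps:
W = -12
Add(X, Mul(-1, W)) = Add(-297, Mul(-1, -12)) = Add(-297, 12) = -285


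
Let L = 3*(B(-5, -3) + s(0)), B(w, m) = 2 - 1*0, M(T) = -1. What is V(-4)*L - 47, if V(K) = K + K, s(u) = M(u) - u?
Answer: -71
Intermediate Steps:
B(w, m) = 2 (B(w, m) = 2 + 0 = 2)
s(u) = -1 - u
V(K) = 2*K
L = 3 (L = 3*(2 + (-1 - 1*0)) = 3*(2 + (-1 + 0)) = 3*(2 - 1) = 3*1 = 3)
V(-4)*L - 47 = (2*(-4))*3 - 47 = -8*3 - 47 = -24 - 47 = -71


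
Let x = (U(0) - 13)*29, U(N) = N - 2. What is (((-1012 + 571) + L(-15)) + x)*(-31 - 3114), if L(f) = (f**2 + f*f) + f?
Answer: 1386945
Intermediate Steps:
U(N) = -2 + N
x = -435 (x = ((-2 + 0) - 13)*29 = (-2 - 13)*29 = -15*29 = -435)
L(f) = f + 2*f**2 (L(f) = (f**2 + f**2) + f = 2*f**2 + f = f + 2*f**2)
(((-1012 + 571) + L(-15)) + x)*(-31 - 3114) = (((-1012 + 571) - 15*(1 + 2*(-15))) - 435)*(-31 - 3114) = ((-441 - 15*(1 - 30)) - 435)*(-3145) = ((-441 - 15*(-29)) - 435)*(-3145) = ((-441 + 435) - 435)*(-3145) = (-6 - 435)*(-3145) = -441*(-3145) = 1386945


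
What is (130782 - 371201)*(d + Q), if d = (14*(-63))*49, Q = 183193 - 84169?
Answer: -13416822714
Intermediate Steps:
Q = 99024
d = -43218 (d = -882*49 = -43218)
(130782 - 371201)*(d + Q) = (130782 - 371201)*(-43218 + 99024) = -240419*55806 = -13416822714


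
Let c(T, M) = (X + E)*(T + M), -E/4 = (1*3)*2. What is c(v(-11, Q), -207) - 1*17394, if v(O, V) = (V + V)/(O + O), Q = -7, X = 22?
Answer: -186794/11 ≈ -16981.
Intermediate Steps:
E = -24 (E = -4*1*3*2 = -12*2 = -4*6 = -24)
v(O, V) = V/O (v(O, V) = (2*V)/((2*O)) = (2*V)*(1/(2*O)) = V/O)
c(T, M) = -2*M - 2*T (c(T, M) = (22 - 24)*(T + M) = -2*(M + T) = -2*M - 2*T)
c(v(-11, Q), -207) - 1*17394 = (-2*(-207) - (-14)/(-11)) - 1*17394 = (414 - (-14)*(-1)/11) - 17394 = (414 - 2*7/11) - 17394 = (414 - 14/11) - 17394 = 4540/11 - 17394 = -186794/11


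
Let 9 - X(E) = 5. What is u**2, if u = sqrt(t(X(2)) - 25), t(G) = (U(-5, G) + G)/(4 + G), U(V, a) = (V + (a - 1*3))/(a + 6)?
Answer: -491/20 ≈ -24.550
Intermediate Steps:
X(E) = 4 (X(E) = 9 - 1*5 = 9 - 5 = 4)
U(V, a) = (-3 + V + a)/(6 + a) (U(V, a) = (V + (a - 3))/(6 + a) = (V + (-3 + a))/(6 + a) = (-3 + V + a)/(6 + a))
t(G) = (G + (-8 + G)/(6 + G))/(4 + G) (t(G) = ((-3 - 5 + G)/(6 + G) + G)/(4 + G) = ((-8 + G)/(6 + G) + G)/(4 + G) = (G + (-8 + G)/(6 + G))/(4 + G))
u = I*sqrt(2455)/10 (u = sqrt((-8 + 4 + 4*(6 + 4))/((4 + 4)*(6 + 4)) - 25) = sqrt((-8 + 4 + 4*10)/(8*10) - 25) = sqrt((1/8)*(1/10)*(-8 + 4 + 40) - 25) = sqrt((1/8)*(1/10)*36 - 25) = sqrt(9/20 - 25) = sqrt(-491/20) = I*sqrt(2455)/10 ≈ 4.9548*I)
u**2 = (I*sqrt(2455)/10)**2 = -491/20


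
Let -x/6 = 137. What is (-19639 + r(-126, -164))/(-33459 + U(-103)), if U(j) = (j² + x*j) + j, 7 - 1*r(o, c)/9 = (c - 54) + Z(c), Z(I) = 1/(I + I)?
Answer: -5777383/20241864 ≈ -0.28542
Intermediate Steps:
x = -822 (x = -6*137 = -822)
Z(I) = 1/(2*I)
r(o, c) = 549 - 9*c - 9/(2*c) (r(o, c) = 63 - 9*((c - 54) + 1/(2*c)) = 63 - 9*((-54 + c) + 1/(2*c)) = 63 - 9*(-54 + c + 1/(2*c)) = 63 + (486 - 9*c - 9/(2*c)) = 549 - 9*c - 9/(2*c))
U(j) = j² - 821*j (U(j) = (j² - 822*j) + j = j² - 821*j)
(-19639 + r(-126, -164))/(-33459 + U(-103)) = (-19639 + (549 - 9*(-164) - 9/2/(-164)))/(-33459 - 103*(-821 - 103)) = (-19639 + (549 + 1476 - 9/2*(-1/164)))/(-33459 - 103*(-924)) = (-19639 + (549 + 1476 + 9/328))/(-33459 + 95172) = (-19639 + 664209/328)/61713 = -5777383/328*1/61713 = -5777383/20241864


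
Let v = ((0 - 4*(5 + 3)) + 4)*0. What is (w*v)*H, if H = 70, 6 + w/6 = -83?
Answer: 0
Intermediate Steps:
w = -534 (w = -36 + 6*(-83) = -36 - 498 = -534)
v = 0 (v = ((0 - 4*8) + 4)*0 = ((0 - 32) + 4)*0 = (-32 + 4)*0 = -28*0 = 0)
(w*v)*H = -534*0*70 = 0*70 = 0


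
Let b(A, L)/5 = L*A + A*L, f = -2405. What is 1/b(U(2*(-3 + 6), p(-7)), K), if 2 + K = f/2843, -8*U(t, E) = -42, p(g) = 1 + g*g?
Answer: -5686/849555 ≈ -0.0066929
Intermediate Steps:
p(g) = 1 + g²
U(t, E) = 21/4 (U(t, E) = -⅛*(-42) = 21/4)
K = -8091/2843 (K = -2 - 2405/2843 = -8091/2843 ≈ -2.8459)
b(A, L) = 10*A*L (b(A, L) = 5*(L*A + A*L) = 5*(A*L + A*L) = 5*(2*A*L) = 10*A*L)
1/b(U(2*(-3 + 6), p(-7)), K) = 1/(10*(21/4)*(-8091/2843)) = 1/(-849555/5686) = -5686/849555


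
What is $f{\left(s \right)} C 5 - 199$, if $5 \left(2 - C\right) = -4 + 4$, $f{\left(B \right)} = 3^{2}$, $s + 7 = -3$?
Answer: $-109$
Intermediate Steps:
$s = -10$ ($s = -7 - 3 = -10$)
$f{\left(B \right)} = 9$
$C = 2$ ($C = 2 - \frac{-4 + 4}{5} = 2 - 0 = 2 + 0 = 2$)
$f{\left(s \right)} C 5 - 199 = 9 \cdot 2 \cdot 5 - 199 = 18 \cdot 5 - 199 = 90 - 199 = -109$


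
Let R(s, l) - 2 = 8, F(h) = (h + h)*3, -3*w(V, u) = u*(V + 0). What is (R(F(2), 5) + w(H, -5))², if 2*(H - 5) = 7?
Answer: 21025/36 ≈ 584.03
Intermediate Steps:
H = 17/2 (H = 5 + (½)*7 = 5 + 7/2 = 17/2 ≈ 8.5000)
w(V, u) = -V*u/3 (w(V, u) = -u*(V + 0)/3 = -u*V/3 = -V*u/3)
F(h) = 6*h (F(h) = (2*h)*3 = 6*h)
R(s, l) = 10 (R(s, l) = 2 + 8 = 10)
(R(F(2), 5) + w(H, -5))² = (10 - ⅓*17/2*(-5))² = (10 + 85/6)² = (145/6)² = 21025/36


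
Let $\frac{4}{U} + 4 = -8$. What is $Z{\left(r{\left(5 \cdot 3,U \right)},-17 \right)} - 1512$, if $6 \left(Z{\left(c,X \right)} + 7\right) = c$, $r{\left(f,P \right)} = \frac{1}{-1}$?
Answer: $- \frac{9115}{6} \approx -1519.2$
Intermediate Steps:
$U = - \frac{1}{3}$ ($U = \frac{4}{-4 - 8} = \frac{4}{-12} = 4 \left(- \frac{1}{12}\right) = - \frac{1}{3} \approx -0.33333$)
$r{\left(f,P \right)} = -1$
$Z{\left(c,X \right)} = -7 + \frac{c}{6}$
$Z{\left(r{\left(5 \cdot 3,U \right)},-17 \right)} - 1512 = \left(-7 + \frac{1}{6} \left(-1\right)\right) - 1512 = \left(-7 - \frac{1}{6}\right) - 1512 = - \frac{43}{6} - 1512 = - \frac{9115}{6}$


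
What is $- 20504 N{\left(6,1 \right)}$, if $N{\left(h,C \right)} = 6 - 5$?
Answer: $-20504$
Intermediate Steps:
$N{\left(h,C \right)} = 1$
$- 20504 N{\left(6,1 \right)} = \left(-20504\right) 1 = -20504$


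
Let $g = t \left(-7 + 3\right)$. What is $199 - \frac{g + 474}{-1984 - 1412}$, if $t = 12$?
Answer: $\frac{112705}{566} \approx 199.13$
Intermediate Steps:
$g = -48$ ($g = 12 \left(-7 + 3\right) = 12 \left(-4\right) = -48$)
$199 - \frac{g + 474}{-1984 - 1412} = 199 - \frac{-48 + 474}{-1984 - 1412} = 199 - \frac{426}{-3396} = 199 - 426 \left(- \frac{1}{3396}\right) = 199 - - \frac{71}{566} = 199 + \frac{71}{566} = \frac{112705}{566}$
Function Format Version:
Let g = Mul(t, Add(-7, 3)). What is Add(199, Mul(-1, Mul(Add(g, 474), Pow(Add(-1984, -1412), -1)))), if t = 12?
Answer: Rational(112705, 566) ≈ 199.13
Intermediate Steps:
g = -48 (g = Mul(12, Add(-7, 3)) = Mul(12, -4) = -48)
Add(199, Mul(-1, Mul(Add(g, 474), Pow(Add(-1984, -1412), -1)))) = Add(199, Mul(-1, Mul(Add(-48, 474), Pow(Add(-1984, -1412), -1)))) = Add(199, Mul(-1, Mul(426, Pow(-3396, -1)))) = Add(199, Mul(-1, Mul(426, Rational(-1, 3396)))) = Add(199, Mul(-1, Rational(-71, 566))) = Add(199, Rational(71, 566)) = Rational(112705, 566)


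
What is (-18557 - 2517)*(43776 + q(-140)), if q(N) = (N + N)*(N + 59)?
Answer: -1400493744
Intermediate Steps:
q(N) = 2*N*(59 + N) (q(N) = (2*N)*(59 + N) = 2*N*(59 + N))
(-18557 - 2517)*(43776 + q(-140)) = (-18557 - 2517)*(43776 + 2*(-140)*(59 - 140)) = -21074*(43776 + 2*(-140)*(-81)) = -21074*(43776 + 22680) = -21074*66456 = -1400493744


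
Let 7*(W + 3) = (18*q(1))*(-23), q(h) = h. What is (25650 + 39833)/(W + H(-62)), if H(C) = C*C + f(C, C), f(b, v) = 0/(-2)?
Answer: 458381/26473 ≈ 17.315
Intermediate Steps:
f(b, v) = 0 (f(b, v) = 0*(-½) = 0)
W = -435/7 (W = -3 + ((18*1)*(-23))/7 = -3 + (18*(-23))/7 = -3 + (⅐)*(-414) = -3 - 414/7 = -435/7 ≈ -62.143)
H(C) = C² (H(C) = C*C + 0 = C² + 0 = C²)
(25650 + 39833)/(W + H(-62)) = (25650 + 39833)/(-435/7 + (-62)²) = 65483/(-435/7 + 3844) = 65483/(26473/7) = 65483*(7/26473) = 458381/26473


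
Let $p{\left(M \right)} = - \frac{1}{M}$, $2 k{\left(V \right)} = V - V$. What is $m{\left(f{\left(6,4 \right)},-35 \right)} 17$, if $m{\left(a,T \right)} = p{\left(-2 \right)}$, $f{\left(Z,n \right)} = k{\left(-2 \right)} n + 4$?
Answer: $\frac{17}{2} \approx 8.5$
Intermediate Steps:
$k{\left(V \right)} = 0$ ($k{\left(V \right)} = \frac{V - V}{2} = \frac{1}{2} \cdot 0 = 0$)
$f{\left(Z,n \right)} = 4$ ($f{\left(Z,n \right)} = 0 n + 4 = 0 + 4 = 4$)
$m{\left(a,T \right)} = \frac{1}{2}$ ($m{\left(a,T \right)} = - \frac{1}{-2} = \left(-1\right) \left(- \frac{1}{2}\right) = \frac{1}{2}$)
$m{\left(f{\left(6,4 \right)},-35 \right)} 17 = \frac{1}{2} \cdot 17 = \frac{17}{2}$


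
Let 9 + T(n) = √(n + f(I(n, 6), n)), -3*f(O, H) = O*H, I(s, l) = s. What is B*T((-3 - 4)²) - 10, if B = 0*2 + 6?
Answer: -64 + 14*I*√138 ≈ -64.0 + 164.46*I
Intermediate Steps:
f(O, H) = -H*O/3 (f(O, H) = -O*H/3 = -H*O/3)
B = 6 (B = 0 + 6 = 6)
T(n) = -9 + √(n - n²/3) (T(n) = -9 + √(n - n*n/3) = -9 + √(n - n²/3))
B*T((-3 - 4)²) - 10 = 6*(-9 + √3*√((-3 - 4)²*(3 - (-3 - 4)²))/3) - 10 = 6*(-9 + √3*√((-7)²*(3 - 1*(-7)²))/3) - 10 = 6*(-9 + √3*√(49*(3 - 1*49))/3) - 10 = 6*(-9 + √3*√(49*(3 - 49))/3) - 10 = 6*(-9 + √3*√(49*(-46))/3) - 10 = 6*(-9 + √3*√(-2254)/3) - 10 = 6*(-9 + √3*(7*I*√46)/3) - 10 = 6*(-9 + 7*I*√138/3) - 10 = (-54 + 14*I*√138) - 10 = -64 + 14*I*√138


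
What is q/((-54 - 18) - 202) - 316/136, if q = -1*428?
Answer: -3547/4658 ≈ -0.76149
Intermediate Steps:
q = -428
q/((-54 - 18) - 202) - 316/136 = -428/((-54 - 18) - 202) - 316/136 = -428/(-72 - 202) - 316*1/136 = -428/(-274) - 79/34 = -428*(-1/274) - 79/34 = 214/137 - 79/34 = -3547/4658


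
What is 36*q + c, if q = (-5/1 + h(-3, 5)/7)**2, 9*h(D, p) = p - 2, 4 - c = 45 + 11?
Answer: 40716/49 ≈ 830.94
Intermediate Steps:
c = -52 (c = 4 - (45 + 11) = 4 - 1*56 = 4 - 56 = -52)
h(D, p) = -2/9 + p/9 (h(D, p) = (p - 2)/9 = (-2 + p)/9 = -2/9 + p/9)
q = 10816/441 (q = (-5/1 + (-2/9 + (1/9)*5)/7)**2 = (-5*1 + (-2/9 + 5/9)*(1/7))**2 = (-5 + (1/3)*(1/7))**2 = (-5 + 1/21)**2 = (-104/21)**2 = 10816/441 ≈ 24.526)
36*q + c = 36*(10816/441) - 52 = 43264/49 - 52 = 40716/49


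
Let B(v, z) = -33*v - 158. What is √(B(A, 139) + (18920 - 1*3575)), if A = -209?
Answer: 2*√5521 ≈ 148.61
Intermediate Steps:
B(v, z) = -158 - 33*v
√(B(A, 139) + (18920 - 1*3575)) = √((-158 - 33*(-209)) + (18920 - 1*3575)) = √((-158 + 6897) + (18920 - 3575)) = √(6739 + 15345) = √22084 = 2*√5521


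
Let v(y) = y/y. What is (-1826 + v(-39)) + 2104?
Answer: 279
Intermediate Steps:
v(y) = 1
(-1826 + v(-39)) + 2104 = (-1826 + 1) + 2104 = -1825 + 2104 = 279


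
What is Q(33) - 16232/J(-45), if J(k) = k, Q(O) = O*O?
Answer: 65237/45 ≈ 1449.7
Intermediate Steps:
Q(O) = O²
Q(33) - 16232/J(-45) = 33² - 16232/(-45) = 1089 - 16232*(-1/45) = 1089 + 16232/45 = 65237/45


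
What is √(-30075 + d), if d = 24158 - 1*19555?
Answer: 8*I*√398 ≈ 159.6*I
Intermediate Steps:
d = 4603 (d = 24158 - 19555 = 4603)
√(-30075 + d) = √(-30075 + 4603) = √(-25472) = 8*I*√398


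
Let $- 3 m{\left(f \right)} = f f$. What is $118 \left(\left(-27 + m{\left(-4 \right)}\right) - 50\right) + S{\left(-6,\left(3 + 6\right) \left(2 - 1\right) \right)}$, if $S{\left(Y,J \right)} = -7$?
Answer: $- \frac{29167}{3} \approx -9722.3$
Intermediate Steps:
$m{\left(f \right)} = - \frac{f^{2}}{3}$ ($m{\left(f \right)} = - \frac{f f}{3} = - \frac{f^{2}}{3}$)
$118 \left(\left(-27 + m{\left(-4 \right)}\right) - 50\right) + S{\left(-6,\left(3 + 6\right) \left(2 - 1\right) \right)} = 118 \left(\left(-27 - \frac{\left(-4\right)^{2}}{3}\right) - 50\right) - 7 = 118 \left(\left(-27 - \frac{16}{3}\right) - 50\right) - 7 = 118 \left(- \frac{97}{3} - 50\right) - 7 = 118 \left(- \frac{247}{3}\right) - 7 = - \frac{29146}{3} - 7 = - \frac{29167}{3}$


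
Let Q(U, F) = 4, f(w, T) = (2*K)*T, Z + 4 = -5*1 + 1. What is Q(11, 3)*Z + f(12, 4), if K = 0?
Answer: -32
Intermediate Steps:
Z = -8 (Z = -4 + (-5*1 + 1) = -4 + (-5 + 1) = -4 - 4 = -8)
f(w, T) = 0 (f(w, T) = (2*0)*T = 0*T = 0)
Q(11, 3)*Z + f(12, 4) = 4*(-8) + 0 = -32 + 0 = -32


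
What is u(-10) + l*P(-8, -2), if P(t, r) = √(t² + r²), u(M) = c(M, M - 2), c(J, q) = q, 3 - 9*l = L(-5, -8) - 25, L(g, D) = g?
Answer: -12 + 22*√17/3 ≈ 18.236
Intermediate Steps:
l = 11/3 (l = ⅓ - (-5 - 25)/9 = ⅓ - ⅑*(-30) = ⅓ + 10/3 = 11/3 ≈ 3.6667)
u(M) = -2 + M (u(M) = M - 2 = -2 + M)
P(t, r) = √(r² + t²)
u(-10) + l*P(-8, -2) = (-2 - 10) + 11*√((-2)² + (-8)²)/3 = -12 + 11*√(4 + 64)/3 = -12 + 11*√68/3 = -12 + 11*(2*√17)/3 = -12 + 22*√17/3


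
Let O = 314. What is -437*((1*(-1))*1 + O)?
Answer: -136781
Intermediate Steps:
-437*((1*(-1))*1 + O) = -437*((1*(-1))*1 + 314) = -437*(-1*1 + 314) = -437*(-1 + 314) = -437*313 = -136781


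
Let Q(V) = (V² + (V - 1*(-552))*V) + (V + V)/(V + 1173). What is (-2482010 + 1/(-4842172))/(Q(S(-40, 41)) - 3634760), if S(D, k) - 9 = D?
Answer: 6862460334986691/10091674679896732 ≈ 0.68001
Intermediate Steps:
S(D, k) = 9 + D
Q(V) = V² + V*(552 + V) + 2*V/(1173 + V) (Q(V) = (V² + (V + 552)*V) + (2*V)/(1173 + V) = (V² + (552 + V)*V) + 2*V/(1173 + V) = (V² + V*(552 + V)) + 2*V/(1173 + V) = V² + V*(552 + V) + 2*V/(1173 + V))
(-2482010 + 1/(-4842172))/(Q(S(-40, 41)) - 3634760) = (-2482010 + 1/(-4842172))/(2*(9 - 40)*(323749 + (9 - 40)² + 1449*(9 - 40))/(1173 + (9 - 40)) - 3634760) = (-2482010 - 1/4842172)/(2*(-31)*(323749 + (-31)² + 1449*(-31))/(1173 - 31) - 3634760) = -12018319325721/(4842172*(2*(-31)*(323749 + 961 - 44919)/1142 - 3634760)) = -12018319325721/(4842172*(2*(-31)*(1/1142)*279791 - 3634760)) = -12018319325721/(4842172*(-8673521/571 - 3634760)) = -12018319325721/(4842172*(-2084121481/571)) = -12018319325721/4842172*(-571/2084121481) = 6862460334986691/10091674679896732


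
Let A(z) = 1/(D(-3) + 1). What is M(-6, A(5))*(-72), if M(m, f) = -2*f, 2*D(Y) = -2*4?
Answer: -48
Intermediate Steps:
D(Y) = -4 (D(Y) = (-2*4)/2 = (½)*(-8) = -4)
A(z) = -⅓ (A(z) = 1/(-4 + 1) = 1/(-3) = -⅓)
M(-6, A(5))*(-72) = -2*(-⅓)*(-72) = (⅔)*(-72) = -48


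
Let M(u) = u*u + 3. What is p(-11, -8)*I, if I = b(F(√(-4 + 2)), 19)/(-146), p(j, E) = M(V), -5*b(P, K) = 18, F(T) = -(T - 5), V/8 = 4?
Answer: 9243/365 ≈ 25.323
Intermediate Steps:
V = 32 (V = 8*4 = 32)
F(T) = 5 - T (F(T) = -(-5 + T) = 5 - T)
b(P, K) = -18/5 (b(P, K) = -⅕*18 = -18/5)
M(u) = 3 + u² (M(u) = u² + 3 = 3 + u²)
p(j, E) = 1027 (p(j, E) = 3 + 32² = 3 + 1024 = 1027)
I = 9/365 (I = -18/5/(-146) = -18/5*(-1/146) = 9/365 ≈ 0.024658)
p(-11, -8)*I = 1027*(9/365) = 9243/365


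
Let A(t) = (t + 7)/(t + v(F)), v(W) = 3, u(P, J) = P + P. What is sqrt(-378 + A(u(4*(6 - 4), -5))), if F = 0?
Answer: I*sqrt(136021)/19 ≈ 19.411*I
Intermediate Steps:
u(P, J) = 2*P
A(t) = (7 + t)/(3 + t) (A(t) = (t + 7)/(t + 3) = (7 + t)/(3 + t))
sqrt(-378 + A(u(4*(6 - 4), -5))) = sqrt(-378 + (7 + 2*(4*(6 - 4)))/(3 + 2*(4*(6 - 4)))) = sqrt(-378 + (7 + 2*(4*2))/(3 + 2*(4*2))) = sqrt(-378 + (7 + 2*8)/(3 + 2*8)) = sqrt(-378 + (7 + 16)/(3 + 16)) = sqrt(-378 + 23/19) = sqrt(-7159/19) = I*sqrt(136021)/19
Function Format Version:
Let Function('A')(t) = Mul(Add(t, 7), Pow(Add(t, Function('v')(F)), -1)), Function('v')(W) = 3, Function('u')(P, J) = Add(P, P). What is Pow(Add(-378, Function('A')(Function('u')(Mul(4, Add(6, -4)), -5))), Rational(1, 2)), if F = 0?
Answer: Mul(Rational(1, 19), I, Pow(136021, Rational(1, 2))) ≈ Mul(19.411, I)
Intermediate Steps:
Function('u')(P, J) = Mul(2, P)
Function('A')(t) = Mul(Pow(Add(3, t), -1), Add(7, t)) (Function('A')(t) = Mul(Add(t, 7), Pow(Add(t, 3), -1)) = Mul(Add(7, t), Pow(Add(3, t), -1)) = Mul(Pow(Add(3, t), -1), Add(7, t)))
Pow(Add(-378, Function('A')(Function('u')(Mul(4, Add(6, -4)), -5))), Rational(1, 2)) = Pow(Add(-378, Mul(Pow(Add(3, Mul(2, Mul(4, Add(6, -4)))), -1), Add(7, Mul(2, Mul(4, Add(6, -4)))))), Rational(1, 2)) = Pow(Add(-378, Mul(Pow(Add(3, Mul(2, Mul(4, 2))), -1), Add(7, Mul(2, Mul(4, 2))))), Rational(1, 2)) = Pow(Add(-378, Mul(Pow(Add(3, Mul(2, 8)), -1), Add(7, Mul(2, 8)))), Rational(1, 2)) = Pow(Add(-378, Mul(Pow(Add(3, 16), -1), Add(7, 16))), Rational(1, 2)) = Pow(Add(-378, Mul(Pow(19, -1), 23)), Rational(1, 2)) = Pow(Add(-378, Mul(Rational(1, 19), 23)), Rational(1, 2)) = Pow(Add(-378, Rational(23, 19)), Rational(1, 2)) = Pow(Rational(-7159, 19), Rational(1, 2)) = Mul(Rational(1, 19), I, Pow(136021, Rational(1, 2)))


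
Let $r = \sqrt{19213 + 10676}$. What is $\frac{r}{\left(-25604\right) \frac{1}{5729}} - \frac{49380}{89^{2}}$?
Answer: $- \frac{49380}{7921} - \frac{154683 \sqrt{41}}{25604} \approx -44.918$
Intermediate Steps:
$r = 27 \sqrt{41}$ ($r = \sqrt{29889} = 27 \sqrt{41} \approx 172.88$)
$\frac{r}{\left(-25604\right) \frac{1}{5729}} - \frac{49380}{89^{2}} = \frac{27 \sqrt{41}}{\left(-25604\right) \frac{1}{5729}} - \frac{49380}{89^{2}} = \frac{27 \sqrt{41}}{\left(-25604\right) \frac{1}{5729}} - \frac{49380}{7921} = \frac{27 \sqrt{41}}{- \frac{25604}{5729}} - \frac{49380}{7921} = 27 \sqrt{41} \left(- \frac{5729}{25604}\right) - \frac{49380}{7921} = - \frac{154683 \sqrt{41}}{25604} - \frac{49380}{7921} = - \frac{49380}{7921} - \frac{154683 \sqrt{41}}{25604}$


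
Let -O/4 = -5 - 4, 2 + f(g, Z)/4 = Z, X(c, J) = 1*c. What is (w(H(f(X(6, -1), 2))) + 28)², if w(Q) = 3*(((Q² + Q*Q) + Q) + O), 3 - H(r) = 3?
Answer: 18496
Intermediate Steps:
X(c, J) = c
f(g, Z) = -8 + 4*Z
H(r) = 0 (H(r) = 3 - 1*3 = 3 - 3 = 0)
O = 36 (O = -4*(-5 - 4) = -4*(-9) = 36)
w(Q) = 108 + 3*Q + 6*Q² (w(Q) = 3*(((Q² + Q*Q) + Q) + 36) = 3*(((Q² + Q²) + Q) + 36) = 3*((2*Q² + Q) + 36) = 3*((Q + 2*Q²) + 36) = 3*(36 + Q + 2*Q²) = 108 + 3*Q + 6*Q²)
(w(H(f(X(6, -1), 2))) + 28)² = ((108 + 3*0 + 6*0²) + 28)² = ((108 + 0 + 6*0) + 28)² = ((108 + 0 + 0) + 28)² = (108 + 28)² = 136² = 18496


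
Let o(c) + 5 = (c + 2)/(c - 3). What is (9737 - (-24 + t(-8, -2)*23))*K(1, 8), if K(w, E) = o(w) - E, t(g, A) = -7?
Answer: -143869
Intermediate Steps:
o(c) = -5 + (2 + c)/(-3 + c) (o(c) = -5 + (c + 2)/(c - 3) = -5 + (2 + c)/(-3 + c))
K(w, E) = -E + (17 - 4*w)/(-3 + w) (K(w, E) = (17 - 4*w)/(-3 + w) - E = -E + (17 - 4*w)/(-3 + w))
(9737 - (-24 + t(-8, -2)*23))*K(1, 8) = (9737 - (-24 - 7*23))*((17 - 4*1 - 1*8*(-3 + 1))/(-3 + 1)) = (9737 - (-24 - 161))*((17 - 4 - 1*8*(-2))/(-2)) = (9737 - 1*(-185))*(-(17 - 4 + 16)/2) = (9737 + 185)*(-½*29) = 9922*(-29/2) = -143869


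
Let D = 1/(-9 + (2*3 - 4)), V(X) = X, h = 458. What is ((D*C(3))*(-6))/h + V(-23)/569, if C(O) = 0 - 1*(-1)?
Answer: -35162/912107 ≈ -0.038550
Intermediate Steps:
C(O) = 1 (C(O) = 0 + 1 = 1)
D = -⅐ (D = 1/(-9 + (6 - 4)) = 1/(-9 + 2) = 1/(-7) = -⅐ ≈ -0.14286)
((D*C(3))*(-6))/h + V(-23)/569 = (-⅐*1*(-6))/458 - 23/569 = -⅐*(-6)*(1/458) - 23*1/569 = (6/7)*(1/458) - 23/569 = 3/1603 - 23/569 = -35162/912107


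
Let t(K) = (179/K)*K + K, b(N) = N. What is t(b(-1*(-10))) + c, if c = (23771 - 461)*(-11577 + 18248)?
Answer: 155501199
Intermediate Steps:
c = 155501010 (c = 23310*6671 = 155501010)
t(K) = 179 + K
t(b(-1*(-10))) + c = (179 - 1*(-10)) + 155501010 = (179 + 10) + 155501010 = 189 + 155501010 = 155501199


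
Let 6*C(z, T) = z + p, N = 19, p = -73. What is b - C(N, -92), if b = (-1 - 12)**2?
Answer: 178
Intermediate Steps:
C(z, T) = -73/6 + z/6 (C(z, T) = (z - 73)/6 = (-73 + z)/6 = -73/6 + z/6)
b = 169 (b = (-13)**2 = 169)
b - C(N, -92) = 169 - (-73/6 + (1/6)*19) = 169 - (-73/6 + 19/6) = 169 - 1*(-9) = 169 + 9 = 178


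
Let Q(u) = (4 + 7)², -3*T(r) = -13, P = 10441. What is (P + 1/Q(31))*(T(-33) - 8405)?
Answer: -31839249124/363 ≈ -8.7711e+7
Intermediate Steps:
T(r) = 13/3 (T(r) = -⅓*(-13) = 13/3)
Q(u) = 121 (Q(u) = 11² = 121)
(P + 1/Q(31))*(T(-33) - 8405) = (10441 + 1/121)*(13/3 - 8405) = (10441 + 1/121)*(-25202/3) = (1263362/121)*(-25202/3) = -31839249124/363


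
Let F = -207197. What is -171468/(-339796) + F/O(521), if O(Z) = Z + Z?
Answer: -17556510539/88516858 ≈ -198.34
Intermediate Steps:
O(Z) = 2*Z
-171468/(-339796) + F/O(521) = -171468/(-339796) - 207197/(2*521) = -171468*(-1/339796) - 207197/1042 = 42867/84949 - 207197*1/1042 = 42867/84949 - 207197/1042 = -17556510539/88516858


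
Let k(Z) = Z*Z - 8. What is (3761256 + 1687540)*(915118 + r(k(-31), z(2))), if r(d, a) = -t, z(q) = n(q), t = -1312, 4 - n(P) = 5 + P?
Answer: 4993440118280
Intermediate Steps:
n(P) = -1 - P (n(P) = 4 - (5 + P) = 4 + (-5 - P) = -1 - P)
z(q) = -1 - q
k(Z) = -8 + Z² (k(Z) = Z² - 8 = -8 + Z²)
r(d, a) = 1312 (r(d, a) = -1*(-1312) = 1312)
(3761256 + 1687540)*(915118 + r(k(-31), z(2))) = (3761256 + 1687540)*(915118 + 1312) = 5448796*916430 = 4993440118280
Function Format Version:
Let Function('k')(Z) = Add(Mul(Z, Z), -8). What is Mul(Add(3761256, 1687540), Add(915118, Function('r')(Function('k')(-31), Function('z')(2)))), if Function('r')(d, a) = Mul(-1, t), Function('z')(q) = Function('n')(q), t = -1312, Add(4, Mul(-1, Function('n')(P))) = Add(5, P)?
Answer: 4993440118280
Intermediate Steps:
Function('n')(P) = Add(-1, Mul(-1, P)) (Function('n')(P) = Add(4, Mul(-1, Add(5, P))) = Add(4, Add(-5, Mul(-1, P))) = Add(-1, Mul(-1, P)))
Function('z')(q) = Add(-1, Mul(-1, q))
Function('k')(Z) = Add(-8, Pow(Z, 2)) (Function('k')(Z) = Add(Pow(Z, 2), -8) = Add(-8, Pow(Z, 2)))
Function('r')(d, a) = 1312 (Function('r')(d, a) = Mul(-1, -1312) = 1312)
Mul(Add(3761256, 1687540), Add(915118, Function('r')(Function('k')(-31), Function('z')(2)))) = Mul(Add(3761256, 1687540), Add(915118, 1312)) = Mul(5448796, 916430) = 4993440118280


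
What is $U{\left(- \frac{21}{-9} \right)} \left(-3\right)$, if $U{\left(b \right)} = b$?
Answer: $-7$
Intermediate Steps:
$U{\left(- \frac{21}{-9} \right)} \left(-3\right) = - \frac{21}{-9} \left(-3\right) = \left(-21\right) \left(- \frac{1}{9}\right) \left(-3\right) = \frac{7}{3} \left(-3\right) = -7$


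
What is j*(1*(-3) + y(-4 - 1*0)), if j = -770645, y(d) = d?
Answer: 5394515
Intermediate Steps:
j*(1*(-3) + y(-4 - 1*0)) = -770645*(1*(-3) + (-4 - 1*0)) = -770645*(-3 + (-4 + 0)) = -770645*(-3 - 4) = -770645*(-7) = 5394515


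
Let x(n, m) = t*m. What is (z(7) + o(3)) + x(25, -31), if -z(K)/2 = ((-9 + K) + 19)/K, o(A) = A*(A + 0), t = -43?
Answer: 9360/7 ≈ 1337.1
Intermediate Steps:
o(A) = A² (o(A) = A*A = A²)
x(n, m) = -43*m
z(K) = -2*(10 + K)/K (z(K) = -2*((-9 + K) + 19)/K = -2*(10 + K)/K)
(z(7) + o(3)) + x(25, -31) = ((-2 - 20/7) + 3²) - 43*(-31) = ((-2 - 20*⅐) + 9) + 1333 = ((-2 - 20/7) + 9) + 1333 = (-34/7 + 9) + 1333 = 29/7 + 1333 = 9360/7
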